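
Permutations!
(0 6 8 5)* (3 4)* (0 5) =(0 6 8)(3 4) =[6, 1, 2, 4, 3, 5, 8, 7, 0]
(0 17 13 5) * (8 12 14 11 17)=(0 8 12 14 11 17 13 5)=[8, 1, 2, 3, 4, 0, 6, 7, 12, 9, 10, 17, 14, 5, 11, 15, 16, 13]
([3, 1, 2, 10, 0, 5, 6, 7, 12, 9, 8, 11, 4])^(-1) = [4, 1, 2, 0, 12, 5, 6, 7, 10, 9, 3, 11, 8]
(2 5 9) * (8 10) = (2 5 9)(8 10) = [0, 1, 5, 3, 4, 9, 6, 7, 10, 2, 8]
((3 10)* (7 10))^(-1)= (3 10 7)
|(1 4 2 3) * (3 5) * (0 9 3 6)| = 8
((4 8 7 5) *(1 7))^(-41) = (1 8 4 5 7)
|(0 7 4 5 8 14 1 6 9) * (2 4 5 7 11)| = 11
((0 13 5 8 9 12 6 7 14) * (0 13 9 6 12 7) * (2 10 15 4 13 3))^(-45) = (0 15 9 4 7 13 14 5 3 8 2 6 10)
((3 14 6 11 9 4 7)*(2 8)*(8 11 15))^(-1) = (2 8 15 6 14 3 7 4 9 11)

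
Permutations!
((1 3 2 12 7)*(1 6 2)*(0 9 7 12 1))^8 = (12)(0 9 7 6 2 1 3)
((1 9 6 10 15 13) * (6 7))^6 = (1 13 15 10 6 7 9)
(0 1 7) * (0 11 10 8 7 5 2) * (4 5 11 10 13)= (0 1 11 13 4 5 2)(7 10 8)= [1, 11, 0, 3, 5, 2, 6, 10, 7, 9, 8, 13, 12, 4]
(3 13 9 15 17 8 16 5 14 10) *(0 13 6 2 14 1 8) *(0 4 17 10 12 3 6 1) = (0 13 9 15 10 6 2 14 12 3 1 8 16 5)(4 17) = [13, 8, 14, 1, 17, 0, 2, 7, 16, 15, 6, 11, 3, 9, 12, 10, 5, 4]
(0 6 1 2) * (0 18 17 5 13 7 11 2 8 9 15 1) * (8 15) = (0 6)(1 15)(2 18 17 5 13 7 11)(8 9) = [6, 15, 18, 3, 4, 13, 0, 11, 9, 8, 10, 2, 12, 7, 14, 1, 16, 5, 17]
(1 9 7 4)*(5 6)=(1 9 7 4)(5 6)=[0, 9, 2, 3, 1, 6, 5, 4, 8, 7]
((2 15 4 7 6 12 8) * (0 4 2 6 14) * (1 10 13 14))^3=((0 4 7 1 10 13 14)(2 15)(6 12 8))^3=(0 1 14 7 13 4 10)(2 15)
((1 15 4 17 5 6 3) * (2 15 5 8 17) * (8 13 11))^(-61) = ((1 5 6 3)(2 15 4)(8 17 13 11))^(-61) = (1 3 6 5)(2 4 15)(8 11 13 17)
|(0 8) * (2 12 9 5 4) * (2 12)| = 4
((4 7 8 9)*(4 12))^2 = (4 8 12 7 9)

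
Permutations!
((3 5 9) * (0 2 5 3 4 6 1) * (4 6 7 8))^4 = (0 6 5)(1 9 2)(4 7 8)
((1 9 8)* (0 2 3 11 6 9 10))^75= (0 11 8)(1 2 6)(3 9 10)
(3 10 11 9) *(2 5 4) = (2 5 4)(3 10 11 9) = [0, 1, 5, 10, 2, 4, 6, 7, 8, 3, 11, 9]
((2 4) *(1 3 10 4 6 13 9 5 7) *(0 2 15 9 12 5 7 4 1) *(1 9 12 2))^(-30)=((0 1 3 10 9 7)(2 6 13)(4 15 12 5))^(-30)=(4 12)(5 15)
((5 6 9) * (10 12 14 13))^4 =(14)(5 6 9)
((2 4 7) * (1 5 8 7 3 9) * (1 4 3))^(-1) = ((1 5 8 7 2 3 9 4))^(-1) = (1 4 9 3 2 7 8 5)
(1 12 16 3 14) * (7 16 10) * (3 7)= [0, 12, 2, 14, 4, 5, 6, 16, 8, 9, 3, 11, 10, 13, 1, 15, 7]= (1 12 10 3 14)(7 16)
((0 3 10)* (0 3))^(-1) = ((3 10))^(-1) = (3 10)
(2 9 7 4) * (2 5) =(2 9 7 4 5) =[0, 1, 9, 3, 5, 2, 6, 4, 8, 7]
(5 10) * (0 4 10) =(0 4 10 5) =[4, 1, 2, 3, 10, 0, 6, 7, 8, 9, 5]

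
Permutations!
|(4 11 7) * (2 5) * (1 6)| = 6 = |(1 6)(2 5)(4 11 7)|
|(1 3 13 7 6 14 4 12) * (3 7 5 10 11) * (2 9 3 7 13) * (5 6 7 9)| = 6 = |(1 13 6 14 4 12)(2 5 10 11 9 3)|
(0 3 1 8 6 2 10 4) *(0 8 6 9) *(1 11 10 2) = [3, 6, 2, 11, 8, 5, 1, 7, 9, 0, 4, 10] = (0 3 11 10 4 8 9)(1 6)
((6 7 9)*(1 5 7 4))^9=((1 5 7 9 6 4))^9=(1 9)(4 7)(5 6)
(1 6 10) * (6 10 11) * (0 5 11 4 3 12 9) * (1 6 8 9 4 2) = (0 5 11 8 9)(1 10 6 2)(3 12 4) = [5, 10, 1, 12, 3, 11, 2, 7, 9, 0, 6, 8, 4]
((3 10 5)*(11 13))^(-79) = ((3 10 5)(11 13))^(-79) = (3 5 10)(11 13)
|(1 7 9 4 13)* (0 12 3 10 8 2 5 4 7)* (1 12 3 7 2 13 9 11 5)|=13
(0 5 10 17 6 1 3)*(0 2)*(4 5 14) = (0 14 4 5 10 17 6 1 3 2) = [14, 3, 0, 2, 5, 10, 1, 7, 8, 9, 17, 11, 12, 13, 4, 15, 16, 6]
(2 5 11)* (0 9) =(0 9)(2 5 11) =[9, 1, 5, 3, 4, 11, 6, 7, 8, 0, 10, 2]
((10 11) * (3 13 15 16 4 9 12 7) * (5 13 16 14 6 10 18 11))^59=(3 7 12 9 4 16)(5 10 6 14 15 13)(11 18)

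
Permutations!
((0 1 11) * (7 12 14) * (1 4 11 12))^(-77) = (0 4 11)(1 7 14 12)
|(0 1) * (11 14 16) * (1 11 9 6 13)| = 8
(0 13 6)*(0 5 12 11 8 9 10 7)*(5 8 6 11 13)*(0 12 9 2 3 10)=(0 5 9)(2 3 10 7 12 13 11 6 8)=[5, 1, 3, 10, 4, 9, 8, 12, 2, 0, 7, 6, 13, 11]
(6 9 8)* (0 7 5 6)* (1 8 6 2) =(0 7 5 2 1 8)(6 9) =[7, 8, 1, 3, 4, 2, 9, 5, 0, 6]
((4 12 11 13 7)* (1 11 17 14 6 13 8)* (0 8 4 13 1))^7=((0 8)(1 11 4 12 17 14 6)(7 13))^7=(17)(0 8)(7 13)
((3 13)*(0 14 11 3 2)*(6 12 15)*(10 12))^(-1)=(0 2 13 3 11 14)(6 15 12 10)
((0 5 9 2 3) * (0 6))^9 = (0 2)(3 5)(6 9)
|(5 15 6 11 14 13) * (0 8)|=|(0 8)(5 15 6 11 14 13)|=6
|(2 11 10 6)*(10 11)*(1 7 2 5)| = 6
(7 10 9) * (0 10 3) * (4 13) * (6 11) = [10, 1, 2, 0, 13, 5, 11, 3, 8, 7, 9, 6, 12, 4] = (0 10 9 7 3)(4 13)(6 11)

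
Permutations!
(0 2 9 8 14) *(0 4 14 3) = [2, 1, 9, 0, 14, 5, 6, 7, 3, 8, 10, 11, 12, 13, 4] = (0 2 9 8 3)(4 14)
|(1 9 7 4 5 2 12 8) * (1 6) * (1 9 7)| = |(1 7 4 5 2 12 8 6 9)| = 9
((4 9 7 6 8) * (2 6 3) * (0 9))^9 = (0 9 7 3 2 6 8 4)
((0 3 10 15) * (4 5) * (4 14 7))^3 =(0 15 10 3)(4 7 14 5)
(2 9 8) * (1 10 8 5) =(1 10 8 2 9 5) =[0, 10, 9, 3, 4, 1, 6, 7, 2, 5, 8]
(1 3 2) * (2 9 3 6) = (1 6 2)(3 9) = [0, 6, 1, 9, 4, 5, 2, 7, 8, 3]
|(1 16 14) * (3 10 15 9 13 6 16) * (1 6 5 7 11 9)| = 60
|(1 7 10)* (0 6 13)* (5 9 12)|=|(0 6 13)(1 7 10)(5 9 12)|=3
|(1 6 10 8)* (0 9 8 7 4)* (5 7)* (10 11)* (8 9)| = 9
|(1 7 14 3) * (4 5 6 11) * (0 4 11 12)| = |(0 4 5 6 12)(1 7 14 3)| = 20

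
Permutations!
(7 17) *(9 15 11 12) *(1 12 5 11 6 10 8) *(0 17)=(0 17 7)(1 12 9 15 6 10 8)(5 11)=[17, 12, 2, 3, 4, 11, 10, 0, 1, 15, 8, 5, 9, 13, 14, 6, 16, 7]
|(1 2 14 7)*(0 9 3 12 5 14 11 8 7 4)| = 35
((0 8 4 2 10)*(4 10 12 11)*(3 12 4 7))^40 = (12)(0 8 10)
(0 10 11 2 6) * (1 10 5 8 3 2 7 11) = (0 5 8 3 2 6)(1 10)(7 11) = [5, 10, 6, 2, 4, 8, 0, 11, 3, 9, 1, 7]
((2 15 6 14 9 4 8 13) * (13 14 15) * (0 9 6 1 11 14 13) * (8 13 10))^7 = (0 4 2 9 13)(1 14 15 11 6)(8 10)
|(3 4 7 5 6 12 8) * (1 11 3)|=9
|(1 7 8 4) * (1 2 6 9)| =7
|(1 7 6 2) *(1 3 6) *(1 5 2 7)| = 5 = |(2 3 6 7 5)|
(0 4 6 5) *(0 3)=(0 4 6 5 3)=[4, 1, 2, 0, 6, 3, 5]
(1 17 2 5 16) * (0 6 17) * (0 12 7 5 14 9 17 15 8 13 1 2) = (0 6 15 8 13 1 12 7 5 16 2 14 9 17) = [6, 12, 14, 3, 4, 16, 15, 5, 13, 17, 10, 11, 7, 1, 9, 8, 2, 0]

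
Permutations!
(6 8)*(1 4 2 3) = (1 4 2 3)(6 8) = [0, 4, 3, 1, 2, 5, 8, 7, 6]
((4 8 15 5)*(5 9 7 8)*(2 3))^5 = (2 3)(4 5)(7 8 15 9)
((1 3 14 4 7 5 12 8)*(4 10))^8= (1 8 12 5 7 4 10 14 3)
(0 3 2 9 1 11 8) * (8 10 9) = (0 3 2 8)(1 11 10 9) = [3, 11, 8, 2, 4, 5, 6, 7, 0, 1, 9, 10]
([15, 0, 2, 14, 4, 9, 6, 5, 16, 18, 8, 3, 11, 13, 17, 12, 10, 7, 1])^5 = (0 14 18 11 5 15 17 1 3 9 12 7)(8 10 16)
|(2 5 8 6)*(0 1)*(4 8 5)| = |(0 1)(2 4 8 6)| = 4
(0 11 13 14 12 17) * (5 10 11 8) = (0 8 5 10 11 13 14 12 17) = [8, 1, 2, 3, 4, 10, 6, 7, 5, 9, 11, 13, 17, 14, 12, 15, 16, 0]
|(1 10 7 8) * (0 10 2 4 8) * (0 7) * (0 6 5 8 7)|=9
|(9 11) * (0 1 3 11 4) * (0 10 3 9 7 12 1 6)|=|(0 6)(1 9 4 10 3 11 7 12)|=8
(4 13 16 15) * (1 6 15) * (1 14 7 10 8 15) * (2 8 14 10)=(1 6)(2 8 15 4 13 16 10 14 7)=[0, 6, 8, 3, 13, 5, 1, 2, 15, 9, 14, 11, 12, 16, 7, 4, 10]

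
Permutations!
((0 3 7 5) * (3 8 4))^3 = (0 3)(4 5)(7 8)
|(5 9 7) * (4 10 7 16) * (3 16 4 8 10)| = |(3 16 8 10 7 5 9 4)| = 8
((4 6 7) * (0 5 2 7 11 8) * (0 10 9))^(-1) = ((0 5 2 7 4 6 11 8 10 9))^(-1) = (0 9 10 8 11 6 4 7 2 5)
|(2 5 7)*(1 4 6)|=3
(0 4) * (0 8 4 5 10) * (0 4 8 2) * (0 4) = (0 5 10)(2 4) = [5, 1, 4, 3, 2, 10, 6, 7, 8, 9, 0]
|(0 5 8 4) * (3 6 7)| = 12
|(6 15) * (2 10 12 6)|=5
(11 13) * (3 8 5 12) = [0, 1, 2, 8, 4, 12, 6, 7, 5, 9, 10, 13, 3, 11] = (3 8 5 12)(11 13)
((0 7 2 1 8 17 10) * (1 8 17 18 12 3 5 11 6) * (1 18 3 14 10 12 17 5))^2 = ((0 7 2 8 3 1 5 11 6 18 17 12 14 10))^2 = (0 2 3 5 6 17 14)(1 11 18 12 10 7 8)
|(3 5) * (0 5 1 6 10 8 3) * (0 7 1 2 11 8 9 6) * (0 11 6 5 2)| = 11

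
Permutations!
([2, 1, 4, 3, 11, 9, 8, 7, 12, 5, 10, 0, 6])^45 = [2, 1, 4, 3, 11, 9, 6, 7, 8, 5, 10, 0, 12]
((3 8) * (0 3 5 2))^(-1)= (0 2 5 8 3)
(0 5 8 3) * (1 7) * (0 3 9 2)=(0 5 8 9 2)(1 7)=[5, 7, 0, 3, 4, 8, 6, 1, 9, 2]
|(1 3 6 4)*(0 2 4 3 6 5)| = 7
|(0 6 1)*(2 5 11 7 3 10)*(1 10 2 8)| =5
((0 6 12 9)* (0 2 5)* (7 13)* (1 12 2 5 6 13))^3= ((0 13 7 1 12 9 5)(2 6))^3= (0 1 5 7 9 13 12)(2 6)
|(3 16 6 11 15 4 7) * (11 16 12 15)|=10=|(3 12 15 4 7)(6 16)|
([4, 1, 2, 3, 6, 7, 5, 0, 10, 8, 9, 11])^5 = (11)(8 9 10)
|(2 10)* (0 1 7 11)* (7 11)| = |(0 1 11)(2 10)| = 6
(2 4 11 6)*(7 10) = (2 4 11 6)(7 10) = [0, 1, 4, 3, 11, 5, 2, 10, 8, 9, 7, 6]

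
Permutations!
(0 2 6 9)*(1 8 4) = [2, 8, 6, 3, 1, 5, 9, 7, 4, 0] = (0 2 6 9)(1 8 4)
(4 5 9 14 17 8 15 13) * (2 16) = (2 16)(4 5 9 14 17 8 15 13) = [0, 1, 16, 3, 5, 9, 6, 7, 15, 14, 10, 11, 12, 4, 17, 13, 2, 8]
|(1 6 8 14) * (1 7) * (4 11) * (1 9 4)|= 8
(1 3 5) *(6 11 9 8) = (1 3 5)(6 11 9 8) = [0, 3, 2, 5, 4, 1, 11, 7, 6, 8, 10, 9]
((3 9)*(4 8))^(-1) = (3 9)(4 8)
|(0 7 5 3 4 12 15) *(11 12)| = 8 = |(0 7 5 3 4 11 12 15)|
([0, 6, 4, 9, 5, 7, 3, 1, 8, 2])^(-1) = [0, 7, 9, 6, 2, 4, 1, 5, 8, 3]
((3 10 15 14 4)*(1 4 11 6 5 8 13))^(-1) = (1 13 8 5 6 11 14 15 10 3 4)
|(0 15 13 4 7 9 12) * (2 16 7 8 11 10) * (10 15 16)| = 10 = |(0 16 7 9 12)(2 10)(4 8 11 15 13)|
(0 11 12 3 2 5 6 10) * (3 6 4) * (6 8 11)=(0 6 10)(2 5 4 3)(8 11 12)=[6, 1, 5, 2, 3, 4, 10, 7, 11, 9, 0, 12, 8]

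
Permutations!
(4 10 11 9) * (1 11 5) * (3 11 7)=[0, 7, 2, 11, 10, 1, 6, 3, 8, 4, 5, 9]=(1 7 3 11 9 4 10 5)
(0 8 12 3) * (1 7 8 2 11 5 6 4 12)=[2, 7, 11, 0, 12, 6, 4, 8, 1, 9, 10, 5, 3]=(0 2 11 5 6 4 12 3)(1 7 8)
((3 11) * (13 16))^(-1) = (3 11)(13 16)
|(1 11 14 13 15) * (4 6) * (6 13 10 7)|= |(1 11 14 10 7 6 4 13 15)|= 9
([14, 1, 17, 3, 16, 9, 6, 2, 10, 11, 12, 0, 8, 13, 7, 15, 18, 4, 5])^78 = [14, 1, 17, 3, 16, 9, 6, 2, 8, 11, 10, 0, 12, 13, 7, 15, 18, 4, 5]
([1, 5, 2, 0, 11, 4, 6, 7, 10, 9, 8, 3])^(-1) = [3, 0, 2, 11, 5, 1, 6, 7, 10, 9, 8, 4]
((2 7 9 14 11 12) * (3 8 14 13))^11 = ((2 7 9 13 3 8 14 11 12))^11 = (2 9 3 14 12 7 13 8 11)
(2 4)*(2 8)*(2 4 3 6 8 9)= [0, 1, 3, 6, 9, 5, 8, 7, 4, 2]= (2 3 6 8 4 9)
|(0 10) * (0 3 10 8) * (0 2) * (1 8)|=|(0 1 8 2)(3 10)|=4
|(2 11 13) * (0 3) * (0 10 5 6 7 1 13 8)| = 11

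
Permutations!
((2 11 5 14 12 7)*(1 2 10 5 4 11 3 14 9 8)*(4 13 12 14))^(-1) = (14)(1 8 9 5 10 7 12 13 11 4 3 2)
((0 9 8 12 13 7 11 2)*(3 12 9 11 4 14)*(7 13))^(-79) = ((0 11 2)(3 12 7 4 14)(8 9))^(-79) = (0 2 11)(3 12 7 4 14)(8 9)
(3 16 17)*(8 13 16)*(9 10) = (3 8 13 16 17)(9 10) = [0, 1, 2, 8, 4, 5, 6, 7, 13, 10, 9, 11, 12, 16, 14, 15, 17, 3]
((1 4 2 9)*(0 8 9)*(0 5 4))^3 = ((0 8 9 1)(2 5 4))^3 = (0 1 9 8)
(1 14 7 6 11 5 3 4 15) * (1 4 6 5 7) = (1 14)(3 6 11 7 5)(4 15) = [0, 14, 2, 6, 15, 3, 11, 5, 8, 9, 10, 7, 12, 13, 1, 4]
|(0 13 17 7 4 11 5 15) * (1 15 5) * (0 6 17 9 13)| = 14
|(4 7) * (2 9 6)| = |(2 9 6)(4 7)| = 6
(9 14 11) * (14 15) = [0, 1, 2, 3, 4, 5, 6, 7, 8, 15, 10, 9, 12, 13, 11, 14] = (9 15 14 11)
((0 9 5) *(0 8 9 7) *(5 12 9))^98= (12)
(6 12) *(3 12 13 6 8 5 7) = (3 12 8 5 7)(6 13) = [0, 1, 2, 12, 4, 7, 13, 3, 5, 9, 10, 11, 8, 6]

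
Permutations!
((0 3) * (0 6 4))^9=(0 3 6 4)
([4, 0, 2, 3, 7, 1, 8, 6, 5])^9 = (0 7 8 1 4 6 5)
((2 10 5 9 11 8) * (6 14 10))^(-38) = ((2 6 14 10 5 9 11 8))^(-38) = (2 14 5 11)(6 10 9 8)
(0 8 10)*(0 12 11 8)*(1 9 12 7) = (1 9 12 11 8 10 7) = [0, 9, 2, 3, 4, 5, 6, 1, 10, 12, 7, 8, 11]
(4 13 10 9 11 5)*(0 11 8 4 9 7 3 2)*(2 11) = (0 2)(3 11 5 9 8 4 13 10 7) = [2, 1, 0, 11, 13, 9, 6, 3, 4, 8, 7, 5, 12, 10]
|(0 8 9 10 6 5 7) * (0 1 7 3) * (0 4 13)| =|(0 8 9 10 6 5 3 4 13)(1 7)| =18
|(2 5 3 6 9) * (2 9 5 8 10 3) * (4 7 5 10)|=|(2 8 4 7 5)(3 6 10)|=15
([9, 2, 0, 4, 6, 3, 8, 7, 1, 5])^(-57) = [8, 4, 6, 0, 9, 2, 5, 7, 3, 1]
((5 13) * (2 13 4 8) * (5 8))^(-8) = (2 13 8)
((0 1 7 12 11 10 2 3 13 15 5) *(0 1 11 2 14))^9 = ((0 11 10 14)(1 7 12 2 3 13 15 5))^9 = (0 11 10 14)(1 7 12 2 3 13 15 5)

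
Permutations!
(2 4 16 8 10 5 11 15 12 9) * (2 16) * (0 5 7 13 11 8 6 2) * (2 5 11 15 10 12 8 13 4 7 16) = (0 11 10 16 6 5 13 15 8 12 9 2 7 4) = [11, 1, 7, 3, 0, 13, 5, 4, 12, 2, 16, 10, 9, 15, 14, 8, 6]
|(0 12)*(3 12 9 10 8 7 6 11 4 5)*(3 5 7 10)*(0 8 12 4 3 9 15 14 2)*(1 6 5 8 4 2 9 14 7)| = 26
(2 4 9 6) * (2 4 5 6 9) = [0, 1, 5, 3, 2, 6, 4, 7, 8, 9] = (9)(2 5 6 4)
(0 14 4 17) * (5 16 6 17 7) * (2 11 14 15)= (0 15 2 11 14 4 7 5 16 6 17)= [15, 1, 11, 3, 7, 16, 17, 5, 8, 9, 10, 14, 12, 13, 4, 2, 6, 0]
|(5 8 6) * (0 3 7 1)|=12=|(0 3 7 1)(5 8 6)|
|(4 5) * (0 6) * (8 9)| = |(0 6)(4 5)(8 9)| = 2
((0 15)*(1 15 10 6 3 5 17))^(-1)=((0 10 6 3 5 17 1 15))^(-1)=(0 15 1 17 5 3 6 10)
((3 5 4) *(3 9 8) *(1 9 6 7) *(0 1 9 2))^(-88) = ((0 1 2)(3 5 4 6 7 9 8))^(-88) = (0 2 1)(3 6 8 4 9 5 7)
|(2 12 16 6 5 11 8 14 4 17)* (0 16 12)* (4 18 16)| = 28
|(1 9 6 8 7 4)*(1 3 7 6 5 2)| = |(1 9 5 2)(3 7 4)(6 8)| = 12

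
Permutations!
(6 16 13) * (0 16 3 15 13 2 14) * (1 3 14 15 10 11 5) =(0 16 2 15 13 6 14)(1 3 10 11 5) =[16, 3, 15, 10, 4, 1, 14, 7, 8, 9, 11, 5, 12, 6, 0, 13, 2]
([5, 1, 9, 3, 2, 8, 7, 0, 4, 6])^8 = (9)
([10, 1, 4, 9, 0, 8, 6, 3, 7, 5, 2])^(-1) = (0 4 2 10)(3 7 8 5 9)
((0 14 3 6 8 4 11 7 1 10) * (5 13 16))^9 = ((0 14 3 6 8 4 11 7 1 10)(5 13 16))^9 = (16)(0 10 1 7 11 4 8 6 3 14)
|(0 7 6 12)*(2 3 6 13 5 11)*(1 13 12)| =|(0 7 12)(1 13 5 11 2 3 6)| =21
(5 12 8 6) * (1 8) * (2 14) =[0, 8, 14, 3, 4, 12, 5, 7, 6, 9, 10, 11, 1, 13, 2] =(1 8 6 5 12)(2 14)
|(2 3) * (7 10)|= |(2 3)(7 10)|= 2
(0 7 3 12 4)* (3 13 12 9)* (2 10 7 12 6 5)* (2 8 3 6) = (0 12 4)(2 10 7 13)(3 9 6 5 8) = [12, 1, 10, 9, 0, 8, 5, 13, 3, 6, 7, 11, 4, 2]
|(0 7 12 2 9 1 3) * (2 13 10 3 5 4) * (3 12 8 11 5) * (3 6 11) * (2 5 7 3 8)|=|(0 3)(1 6 11 7 2 9)(4 5)(10 12 13)|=6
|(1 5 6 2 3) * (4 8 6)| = 7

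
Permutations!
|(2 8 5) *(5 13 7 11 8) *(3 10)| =4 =|(2 5)(3 10)(7 11 8 13)|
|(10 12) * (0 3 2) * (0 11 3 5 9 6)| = |(0 5 9 6)(2 11 3)(10 12)| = 12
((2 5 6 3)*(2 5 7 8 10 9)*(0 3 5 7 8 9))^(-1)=(0 10 8 2 9 7 3)(5 6)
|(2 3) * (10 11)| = |(2 3)(10 11)| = 2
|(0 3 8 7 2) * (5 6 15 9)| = 20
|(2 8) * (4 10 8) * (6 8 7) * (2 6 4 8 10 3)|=|(2 8 6 10 7 4 3)|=7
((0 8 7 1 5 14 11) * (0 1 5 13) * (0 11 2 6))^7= (14)(1 13 11)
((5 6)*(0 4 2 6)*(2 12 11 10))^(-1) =(0 5 6 2 10 11 12 4)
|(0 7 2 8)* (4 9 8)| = 6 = |(0 7 2 4 9 8)|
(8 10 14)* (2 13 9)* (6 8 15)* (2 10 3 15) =(2 13 9 10 14)(3 15 6 8) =[0, 1, 13, 15, 4, 5, 8, 7, 3, 10, 14, 11, 12, 9, 2, 6]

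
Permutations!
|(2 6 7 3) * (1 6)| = |(1 6 7 3 2)| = 5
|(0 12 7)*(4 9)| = 6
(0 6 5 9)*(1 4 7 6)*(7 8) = (0 1 4 8 7 6 5 9) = [1, 4, 2, 3, 8, 9, 5, 6, 7, 0]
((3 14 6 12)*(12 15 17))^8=(3 6 17)(12 14 15)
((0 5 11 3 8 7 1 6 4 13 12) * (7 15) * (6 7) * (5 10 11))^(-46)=((0 10 11 3 8 15 6 4 13 12)(1 7))^(-46)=(0 8 13 11 6)(3 4 10 15 12)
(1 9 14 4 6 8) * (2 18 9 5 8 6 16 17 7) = (1 5 8)(2 18 9 14 4 16 17 7) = [0, 5, 18, 3, 16, 8, 6, 2, 1, 14, 10, 11, 12, 13, 4, 15, 17, 7, 9]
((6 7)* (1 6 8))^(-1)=(1 8 7 6)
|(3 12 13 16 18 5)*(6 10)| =|(3 12 13 16 18 5)(6 10)| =6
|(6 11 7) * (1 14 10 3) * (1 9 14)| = 12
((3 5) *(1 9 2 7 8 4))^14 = ((1 9 2 7 8 4)(3 5))^14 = (1 2 8)(4 9 7)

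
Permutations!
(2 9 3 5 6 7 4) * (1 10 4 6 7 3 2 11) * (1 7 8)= (1 10 4 11 7 6 3 5 8)(2 9)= [0, 10, 9, 5, 11, 8, 3, 6, 1, 2, 4, 7]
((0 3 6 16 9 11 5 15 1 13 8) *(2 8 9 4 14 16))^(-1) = ((0 3 6 2 8)(1 13 9 11 5 15)(4 14 16))^(-1) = (0 8 2 6 3)(1 15 5 11 9 13)(4 16 14)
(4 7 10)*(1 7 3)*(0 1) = (0 1 7 10 4 3) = [1, 7, 2, 0, 3, 5, 6, 10, 8, 9, 4]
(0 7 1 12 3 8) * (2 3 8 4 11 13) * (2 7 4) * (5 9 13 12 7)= (0 4 11 12 8)(1 7)(2 3)(5 9 13)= [4, 7, 3, 2, 11, 9, 6, 1, 0, 13, 10, 12, 8, 5]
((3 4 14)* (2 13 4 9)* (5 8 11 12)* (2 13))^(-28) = ((3 9 13 4 14)(5 8 11 12))^(-28) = (3 13 14 9 4)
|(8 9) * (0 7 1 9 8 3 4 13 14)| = |(0 7 1 9 3 4 13 14)| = 8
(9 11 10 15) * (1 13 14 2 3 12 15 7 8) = (1 13 14 2 3 12 15 9 11 10 7 8) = [0, 13, 3, 12, 4, 5, 6, 8, 1, 11, 7, 10, 15, 14, 2, 9]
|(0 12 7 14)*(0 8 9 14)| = |(0 12 7)(8 9 14)| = 3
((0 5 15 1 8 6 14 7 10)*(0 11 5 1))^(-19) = ((0 1 8 6 14 7 10 11 5 15))^(-19) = (0 1 8 6 14 7 10 11 5 15)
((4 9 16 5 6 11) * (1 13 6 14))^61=((1 13 6 11 4 9 16 5 14))^61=(1 5 9 11 13 14 16 4 6)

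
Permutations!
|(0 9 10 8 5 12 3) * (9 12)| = |(0 12 3)(5 9 10 8)| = 12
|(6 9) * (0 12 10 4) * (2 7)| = |(0 12 10 4)(2 7)(6 9)| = 4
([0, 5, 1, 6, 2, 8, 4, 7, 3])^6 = [0, 2, 4, 8, 6, 1, 3, 7, 5]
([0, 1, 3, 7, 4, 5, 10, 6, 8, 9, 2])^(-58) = [0, 1, 7, 6, 4, 5, 2, 10, 8, 9, 3]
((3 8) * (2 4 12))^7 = ((2 4 12)(3 8))^7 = (2 4 12)(3 8)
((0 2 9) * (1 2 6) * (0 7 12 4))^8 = ((0 6 1 2 9 7 12 4))^8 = (12)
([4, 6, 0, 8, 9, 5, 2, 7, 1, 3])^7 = (0 2 6 1 8 3 9 4)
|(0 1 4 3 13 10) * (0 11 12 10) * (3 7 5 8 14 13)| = 24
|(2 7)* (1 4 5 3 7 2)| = 5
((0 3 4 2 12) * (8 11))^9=((0 3 4 2 12)(8 11))^9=(0 12 2 4 3)(8 11)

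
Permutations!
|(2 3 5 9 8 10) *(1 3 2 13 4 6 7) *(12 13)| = |(1 3 5 9 8 10 12 13 4 6 7)| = 11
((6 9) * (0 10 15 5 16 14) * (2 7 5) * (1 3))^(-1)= (0 14 16 5 7 2 15 10)(1 3)(6 9)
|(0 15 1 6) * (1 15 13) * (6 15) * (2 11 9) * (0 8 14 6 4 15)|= 6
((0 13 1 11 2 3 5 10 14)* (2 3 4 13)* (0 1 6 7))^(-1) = (0 7 6 13 4 2)(1 14 10 5 3 11)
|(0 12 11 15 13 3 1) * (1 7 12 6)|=|(0 6 1)(3 7 12 11 15 13)|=6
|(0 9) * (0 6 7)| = 4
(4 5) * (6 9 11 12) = (4 5)(6 9 11 12) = [0, 1, 2, 3, 5, 4, 9, 7, 8, 11, 10, 12, 6]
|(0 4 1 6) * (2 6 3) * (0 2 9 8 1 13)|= |(0 4 13)(1 3 9 8)(2 6)|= 12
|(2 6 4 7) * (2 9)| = 5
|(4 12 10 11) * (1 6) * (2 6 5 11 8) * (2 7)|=10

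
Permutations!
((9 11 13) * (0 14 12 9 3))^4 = (0 11 14 13 12 3 9) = ((0 14 12 9 11 13 3))^4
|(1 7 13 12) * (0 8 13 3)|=7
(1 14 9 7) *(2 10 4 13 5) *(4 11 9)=(1 14 4 13 5 2 10 11 9 7)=[0, 14, 10, 3, 13, 2, 6, 1, 8, 7, 11, 9, 12, 5, 4]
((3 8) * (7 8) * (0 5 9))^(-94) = (0 9 5)(3 8 7)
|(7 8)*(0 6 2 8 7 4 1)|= |(0 6 2 8 4 1)|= 6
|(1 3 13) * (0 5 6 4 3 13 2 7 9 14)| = 18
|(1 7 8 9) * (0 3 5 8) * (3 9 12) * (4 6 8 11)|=|(0 9 1 7)(3 5 11 4 6 8 12)|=28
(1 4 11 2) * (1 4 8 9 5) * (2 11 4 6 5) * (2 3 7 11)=(1 8 9 3 7 11 2 6 5)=[0, 8, 6, 7, 4, 1, 5, 11, 9, 3, 10, 2]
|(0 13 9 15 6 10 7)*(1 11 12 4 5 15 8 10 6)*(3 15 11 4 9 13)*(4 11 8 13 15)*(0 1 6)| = 14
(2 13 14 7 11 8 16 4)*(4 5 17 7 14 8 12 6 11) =(2 13 8 16 5 17 7 4)(6 11 12) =[0, 1, 13, 3, 2, 17, 11, 4, 16, 9, 10, 12, 6, 8, 14, 15, 5, 7]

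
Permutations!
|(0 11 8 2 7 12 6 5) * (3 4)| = 8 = |(0 11 8 2 7 12 6 5)(3 4)|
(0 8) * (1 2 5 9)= (0 8)(1 2 5 9)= [8, 2, 5, 3, 4, 9, 6, 7, 0, 1]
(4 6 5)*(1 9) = (1 9)(4 6 5) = [0, 9, 2, 3, 6, 4, 5, 7, 8, 1]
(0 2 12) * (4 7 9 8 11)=[2, 1, 12, 3, 7, 5, 6, 9, 11, 8, 10, 4, 0]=(0 2 12)(4 7 9 8 11)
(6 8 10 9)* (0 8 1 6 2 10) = (0 8)(1 6)(2 10 9) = [8, 6, 10, 3, 4, 5, 1, 7, 0, 2, 9]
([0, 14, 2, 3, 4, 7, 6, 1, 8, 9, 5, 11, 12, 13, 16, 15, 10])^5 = (1 7 5 10 16 14)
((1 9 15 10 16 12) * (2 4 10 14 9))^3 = ((1 2 4 10 16 12)(9 15 14))^3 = (1 10)(2 16)(4 12)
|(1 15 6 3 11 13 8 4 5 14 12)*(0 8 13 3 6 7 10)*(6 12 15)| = |(0 8 4 5 14 15 7 10)(1 6 12)(3 11)| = 24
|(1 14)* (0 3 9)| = |(0 3 9)(1 14)| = 6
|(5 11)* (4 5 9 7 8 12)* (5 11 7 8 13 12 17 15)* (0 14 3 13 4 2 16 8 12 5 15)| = |(0 14 3 13 5 7 4 11 9 12 2 16 8 17)| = 14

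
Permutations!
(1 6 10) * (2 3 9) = [0, 6, 3, 9, 4, 5, 10, 7, 8, 2, 1] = (1 6 10)(2 3 9)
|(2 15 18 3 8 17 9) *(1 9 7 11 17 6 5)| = 9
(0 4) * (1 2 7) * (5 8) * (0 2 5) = [4, 5, 7, 3, 2, 8, 6, 1, 0] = (0 4 2 7 1 5 8)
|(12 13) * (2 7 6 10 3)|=10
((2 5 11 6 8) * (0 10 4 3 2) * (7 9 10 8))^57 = (0 8)(2 6 10)(3 11 9)(4 5 7)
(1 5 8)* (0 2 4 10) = (0 2 4 10)(1 5 8) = [2, 5, 4, 3, 10, 8, 6, 7, 1, 9, 0]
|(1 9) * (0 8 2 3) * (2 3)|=|(0 8 3)(1 9)|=6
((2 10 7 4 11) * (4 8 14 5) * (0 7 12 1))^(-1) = (0 1 12 10 2 11 4 5 14 8 7)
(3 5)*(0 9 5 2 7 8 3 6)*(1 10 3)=[9, 10, 7, 2, 4, 6, 0, 8, 1, 5, 3]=(0 9 5 6)(1 10 3 2 7 8)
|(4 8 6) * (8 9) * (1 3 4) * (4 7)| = 7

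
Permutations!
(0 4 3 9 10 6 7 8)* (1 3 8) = (0 4 8)(1 3 9 10 6 7) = [4, 3, 2, 9, 8, 5, 7, 1, 0, 10, 6]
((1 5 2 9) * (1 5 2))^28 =(9)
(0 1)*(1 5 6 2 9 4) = (0 5 6 2 9 4 1) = [5, 0, 9, 3, 1, 6, 2, 7, 8, 4]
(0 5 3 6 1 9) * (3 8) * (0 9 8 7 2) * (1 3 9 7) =(0 5 1 8 9 7 2)(3 6) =[5, 8, 0, 6, 4, 1, 3, 2, 9, 7]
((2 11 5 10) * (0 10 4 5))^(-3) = (0 10 2 11)(4 5)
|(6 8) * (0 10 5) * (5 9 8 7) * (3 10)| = 8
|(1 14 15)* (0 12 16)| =|(0 12 16)(1 14 15)| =3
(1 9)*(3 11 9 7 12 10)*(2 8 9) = (1 7 12 10 3 11 2 8 9) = [0, 7, 8, 11, 4, 5, 6, 12, 9, 1, 3, 2, 10]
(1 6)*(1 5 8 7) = (1 6 5 8 7) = [0, 6, 2, 3, 4, 8, 5, 1, 7]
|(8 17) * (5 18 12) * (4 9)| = 6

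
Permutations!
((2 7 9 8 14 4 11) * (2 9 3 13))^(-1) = ((2 7 3 13)(4 11 9 8 14))^(-1) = (2 13 3 7)(4 14 8 9 11)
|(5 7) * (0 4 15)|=|(0 4 15)(5 7)|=6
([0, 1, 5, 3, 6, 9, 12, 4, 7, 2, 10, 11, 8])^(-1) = [0, 1, 9, 3, 7, 2, 4, 8, 12, 5, 10, 11, 6]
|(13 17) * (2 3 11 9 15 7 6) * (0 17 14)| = 28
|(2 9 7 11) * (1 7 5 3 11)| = 10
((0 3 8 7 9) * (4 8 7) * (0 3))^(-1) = ((3 7 9)(4 8))^(-1) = (3 9 7)(4 8)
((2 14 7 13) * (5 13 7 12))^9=(2 13 5 12 14)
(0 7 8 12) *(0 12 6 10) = (12)(0 7 8 6 10) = [7, 1, 2, 3, 4, 5, 10, 8, 6, 9, 0, 11, 12]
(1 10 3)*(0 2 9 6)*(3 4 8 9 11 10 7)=[2, 7, 11, 1, 8, 5, 0, 3, 9, 6, 4, 10]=(0 2 11 10 4 8 9 6)(1 7 3)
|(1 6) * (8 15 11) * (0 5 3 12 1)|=6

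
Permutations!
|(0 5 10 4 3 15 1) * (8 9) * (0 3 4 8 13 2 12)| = |(0 5 10 8 9 13 2 12)(1 3 15)| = 24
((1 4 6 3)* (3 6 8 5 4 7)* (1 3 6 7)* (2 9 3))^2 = (2 3 9)(4 5 8)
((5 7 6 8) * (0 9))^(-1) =((0 9)(5 7 6 8))^(-1) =(0 9)(5 8 6 7)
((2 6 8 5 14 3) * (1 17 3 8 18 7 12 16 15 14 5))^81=(1 15 7 2)(3 8 16 18)(6 17 14 12)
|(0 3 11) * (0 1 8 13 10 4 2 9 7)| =11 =|(0 3 11 1 8 13 10 4 2 9 7)|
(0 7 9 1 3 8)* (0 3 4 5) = (0 7 9 1 4 5)(3 8) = [7, 4, 2, 8, 5, 0, 6, 9, 3, 1]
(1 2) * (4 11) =(1 2)(4 11) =[0, 2, 1, 3, 11, 5, 6, 7, 8, 9, 10, 4]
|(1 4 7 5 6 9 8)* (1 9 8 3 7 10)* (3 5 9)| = 6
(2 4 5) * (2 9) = [0, 1, 4, 3, 5, 9, 6, 7, 8, 2] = (2 4 5 9)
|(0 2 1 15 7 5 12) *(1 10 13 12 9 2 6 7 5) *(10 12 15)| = 11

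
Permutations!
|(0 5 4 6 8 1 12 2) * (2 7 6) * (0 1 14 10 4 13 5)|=18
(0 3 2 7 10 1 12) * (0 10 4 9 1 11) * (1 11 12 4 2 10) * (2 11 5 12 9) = (0 3 10 9 5 12 1 4 2 7 11) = [3, 4, 7, 10, 2, 12, 6, 11, 8, 5, 9, 0, 1]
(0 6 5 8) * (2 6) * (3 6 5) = (0 2 5 8)(3 6) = [2, 1, 5, 6, 4, 8, 3, 7, 0]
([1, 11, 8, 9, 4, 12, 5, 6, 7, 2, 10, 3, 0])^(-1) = [12, 0, 9, 11, 4, 6, 7, 8, 2, 3, 10, 1, 5]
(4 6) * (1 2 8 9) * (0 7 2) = (0 7 2 8 9 1)(4 6) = [7, 0, 8, 3, 6, 5, 4, 2, 9, 1]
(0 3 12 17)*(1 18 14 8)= (0 3 12 17)(1 18 14 8)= [3, 18, 2, 12, 4, 5, 6, 7, 1, 9, 10, 11, 17, 13, 8, 15, 16, 0, 14]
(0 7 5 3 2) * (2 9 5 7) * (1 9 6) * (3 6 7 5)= (0 2)(1 9 3 7 5 6)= [2, 9, 0, 7, 4, 6, 1, 5, 8, 3]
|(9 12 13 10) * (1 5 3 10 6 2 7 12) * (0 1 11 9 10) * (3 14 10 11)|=|(0 1 5 14 10 11 9 3)(2 7 12 13 6)|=40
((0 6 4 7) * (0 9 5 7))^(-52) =(0 4 6)(5 9 7)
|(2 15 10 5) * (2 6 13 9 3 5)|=|(2 15 10)(3 5 6 13 9)|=15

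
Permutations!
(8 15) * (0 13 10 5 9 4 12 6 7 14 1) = (0 13 10 5 9 4 12 6 7 14 1)(8 15) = [13, 0, 2, 3, 12, 9, 7, 14, 15, 4, 5, 11, 6, 10, 1, 8]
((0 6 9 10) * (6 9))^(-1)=((0 9 10))^(-1)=(0 10 9)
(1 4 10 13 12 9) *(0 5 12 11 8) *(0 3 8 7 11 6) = (0 5 12 9 1 4 10 13 6)(3 8)(7 11) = [5, 4, 2, 8, 10, 12, 0, 11, 3, 1, 13, 7, 9, 6]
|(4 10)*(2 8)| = |(2 8)(4 10)| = 2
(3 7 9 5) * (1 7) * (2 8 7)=(1 2 8 7 9 5 3)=[0, 2, 8, 1, 4, 3, 6, 9, 7, 5]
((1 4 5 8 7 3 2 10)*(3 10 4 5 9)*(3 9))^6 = (1 5 8 7 10)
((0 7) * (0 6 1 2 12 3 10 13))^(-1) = ((0 7 6 1 2 12 3 10 13))^(-1) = (0 13 10 3 12 2 1 6 7)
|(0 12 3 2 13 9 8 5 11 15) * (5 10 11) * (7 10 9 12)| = 20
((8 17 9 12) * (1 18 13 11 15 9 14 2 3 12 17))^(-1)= (1 8 12 3 2 14 17 9 15 11 13 18)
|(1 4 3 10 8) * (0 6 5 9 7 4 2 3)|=|(0 6 5 9 7 4)(1 2 3 10 8)|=30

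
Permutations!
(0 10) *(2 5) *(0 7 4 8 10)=(2 5)(4 8 10 7)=[0, 1, 5, 3, 8, 2, 6, 4, 10, 9, 7]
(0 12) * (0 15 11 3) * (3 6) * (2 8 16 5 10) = (0 12 15 11 6 3)(2 8 16 5 10) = [12, 1, 8, 0, 4, 10, 3, 7, 16, 9, 2, 6, 15, 13, 14, 11, 5]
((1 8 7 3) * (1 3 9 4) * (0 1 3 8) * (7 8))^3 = ((0 1)(3 7 9 4))^3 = (0 1)(3 4 9 7)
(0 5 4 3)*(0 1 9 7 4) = (0 5)(1 9 7 4 3) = [5, 9, 2, 1, 3, 0, 6, 4, 8, 7]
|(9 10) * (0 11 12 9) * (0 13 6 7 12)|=|(0 11)(6 7 12 9 10 13)|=6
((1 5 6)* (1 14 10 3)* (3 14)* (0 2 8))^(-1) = ((0 2 8)(1 5 6 3)(10 14))^(-1) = (0 8 2)(1 3 6 5)(10 14)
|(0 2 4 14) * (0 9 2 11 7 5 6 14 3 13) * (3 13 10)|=|(0 11 7 5 6 14 9 2 4 13)(3 10)|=10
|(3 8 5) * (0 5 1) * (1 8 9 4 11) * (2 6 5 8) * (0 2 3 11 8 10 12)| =60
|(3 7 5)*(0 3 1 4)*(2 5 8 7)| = |(0 3 2 5 1 4)(7 8)| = 6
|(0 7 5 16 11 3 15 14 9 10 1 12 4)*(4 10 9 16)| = |(0 7 5 4)(1 12 10)(3 15 14 16 11)| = 60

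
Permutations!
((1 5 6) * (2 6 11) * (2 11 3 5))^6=((11)(1 2 6)(3 5))^6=(11)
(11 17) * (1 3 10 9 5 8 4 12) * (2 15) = [0, 3, 15, 10, 12, 8, 6, 7, 4, 5, 9, 17, 1, 13, 14, 2, 16, 11] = (1 3 10 9 5 8 4 12)(2 15)(11 17)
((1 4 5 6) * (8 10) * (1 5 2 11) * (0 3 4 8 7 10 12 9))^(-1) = ((0 3 4 2 11 1 8 12 9)(5 6)(7 10))^(-1) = (0 9 12 8 1 11 2 4 3)(5 6)(7 10)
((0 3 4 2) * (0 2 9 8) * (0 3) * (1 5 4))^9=(1 9)(3 4)(5 8)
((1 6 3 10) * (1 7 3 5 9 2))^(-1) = (1 2 9 5 6)(3 7 10)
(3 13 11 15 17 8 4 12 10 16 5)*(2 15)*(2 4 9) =(2 15 17 8 9)(3 13 11 4 12 10 16 5) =[0, 1, 15, 13, 12, 3, 6, 7, 9, 2, 16, 4, 10, 11, 14, 17, 5, 8]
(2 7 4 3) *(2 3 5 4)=(2 7)(4 5)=[0, 1, 7, 3, 5, 4, 6, 2]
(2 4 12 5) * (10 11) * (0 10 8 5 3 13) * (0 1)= (0 10 11 8 5 2 4 12 3 13 1)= [10, 0, 4, 13, 12, 2, 6, 7, 5, 9, 11, 8, 3, 1]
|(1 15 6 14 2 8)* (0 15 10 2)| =4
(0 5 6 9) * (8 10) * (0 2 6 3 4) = (0 5 3 4)(2 6 9)(8 10) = [5, 1, 6, 4, 0, 3, 9, 7, 10, 2, 8]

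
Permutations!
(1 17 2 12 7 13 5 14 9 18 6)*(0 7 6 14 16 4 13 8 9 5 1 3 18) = (0 7 8 9)(1 17 2 12 6 3 18 14 5 16 4 13) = [7, 17, 12, 18, 13, 16, 3, 8, 9, 0, 10, 11, 6, 1, 5, 15, 4, 2, 14]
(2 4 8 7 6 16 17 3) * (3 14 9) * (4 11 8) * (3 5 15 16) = (2 11 8 7 6 3)(5 15 16 17 14 9) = [0, 1, 11, 2, 4, 15, 3, 6, 7, 5, 10, 8, 12, 13, 9, 16, 17, 14]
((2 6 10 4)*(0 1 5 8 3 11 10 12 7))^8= ((0 1 5 8 3 11 10 4 2 6 12 7))^8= (0 2 3)(1 6 11)(4 8 7)(5 12 10)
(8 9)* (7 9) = (7 9 8) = [0, 1, 2, 3, 4, 5, 6, 9, 7, 8]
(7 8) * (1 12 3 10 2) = [0, 12, 1, 10, 4, 5, 6, 8, 7, 9, 2, 11, 3] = (1 12 3 10 2)(7 8)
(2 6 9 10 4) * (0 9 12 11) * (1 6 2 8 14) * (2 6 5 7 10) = [9, 5, 6, 3, 8, 7, 12, 10, 14, 2, 4, 0, 11, 13, 1] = (0 9 2 6 12 11)(1 5 7 10 4 8 14)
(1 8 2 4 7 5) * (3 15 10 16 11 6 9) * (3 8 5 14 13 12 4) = (1 5)(2 3 15 10 16 11 6 9 8)(4 7 14 13 12) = [0, 5, 3, 15, 7, 1, 9, 14, 2, 8, 16, 6, 4, 12, 13, 10, 11]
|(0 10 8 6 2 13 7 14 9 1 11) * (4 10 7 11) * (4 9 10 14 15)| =|(0 7 15 4 14 10 8 6 2 13 11)(1 9)| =22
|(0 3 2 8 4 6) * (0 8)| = |(0 3 2)(4 6 8)| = 3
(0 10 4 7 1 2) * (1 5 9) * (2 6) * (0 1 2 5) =(0 10 4 7)(1 6 5 9 2) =[10, 6, 1, 3, 7, 9, 5, 0, 8, 2, 4]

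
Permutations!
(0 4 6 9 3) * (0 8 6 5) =[4, 1, 2, 8, 5, 0, 9, 7, 6, 3] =(0 4 5)(3 8 6 9)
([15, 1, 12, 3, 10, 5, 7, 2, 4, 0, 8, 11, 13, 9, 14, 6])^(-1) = [9, 1, 7, 3, 8, 5, 15, 6, 10, 13, 4, 11, 2, 12, 14, 0]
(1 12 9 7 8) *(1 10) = (1 12 9 7 8 10) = [0, 12, 2, 3, 4, 5, 6, 8, 10, 7, 1, 11, 9]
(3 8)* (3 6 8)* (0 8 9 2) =[8, 1, 0, 3, 4, 5, 9, 7, 6, 2] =(0 8 6 9 2)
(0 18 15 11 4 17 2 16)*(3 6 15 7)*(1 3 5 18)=(0 1 3 6 15 11 4 17 2 16)(5 18 7)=[1, 3, 16, 6, 17, 18, 15, 5, 8, 9, 10, 4, 12, 13, 14, 11, 0, 2, 7]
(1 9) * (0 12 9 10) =(0 12 9 1 10) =[12, 10, 2, 3, 4, 5, 6, 7, 8, 1, 0, 11, 9]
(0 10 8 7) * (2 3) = (0 10 8 7)(2 3) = [10, 1, 3, 2, 4, 5, 6, 0, 7, 9, 8]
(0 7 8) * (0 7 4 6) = [4, 1, 2, 3, 6, 5, 0, 8, 7] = (0 4 6)(7 8)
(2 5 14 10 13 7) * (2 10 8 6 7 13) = (2 5 14 8 6 7 10) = [0, 1, 5, 3, 4, 14, 7, 10, 6, 9, 2, 11, 12, 13, 8]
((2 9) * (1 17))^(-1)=(1 17)(2 9)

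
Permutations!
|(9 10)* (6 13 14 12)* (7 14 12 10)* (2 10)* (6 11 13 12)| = 20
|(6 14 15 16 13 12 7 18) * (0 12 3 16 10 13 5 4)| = 13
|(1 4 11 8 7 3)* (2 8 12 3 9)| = |(1 4 11 12 3)(2 8 7 9)| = 20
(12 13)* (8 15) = (8 15)(12 13) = [0, 1, 2, 3, 4, 5, 6, 7, 15, 9, 10, 11, 13, 12, 14, 8]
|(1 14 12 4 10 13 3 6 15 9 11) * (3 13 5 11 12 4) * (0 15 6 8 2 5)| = |(0 15 9 12 3 8 2 5 11 1 14 4 10)| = 13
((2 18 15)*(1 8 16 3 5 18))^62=((1 8 16 3 5 18 15 2))^62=(1 15 5 16)(2 18 3 8)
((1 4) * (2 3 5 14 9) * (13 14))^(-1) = (1 4)(2 9 14 13 5 3)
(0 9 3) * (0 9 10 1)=(0 10 1)(3 9)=[10, 0, 2, 9, 4, 5, 6, 7, 8, 3, 1]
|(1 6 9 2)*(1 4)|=|(1 6 9 2 4)|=5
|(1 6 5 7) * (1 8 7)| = |(1 6 5)(7 8)| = 6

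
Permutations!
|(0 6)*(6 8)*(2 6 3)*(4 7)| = 10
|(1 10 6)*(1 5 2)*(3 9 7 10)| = 8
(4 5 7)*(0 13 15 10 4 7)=(0 13 15 10 4 5)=[13, 1, 2, 3, 5, 0, 6, 7, 8, 9, 4, 11, 12, 15, 14, 10]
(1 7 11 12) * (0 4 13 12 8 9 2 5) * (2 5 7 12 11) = (0 4 13 11 8 9 5)(1 12)(2 7) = [4, 12, 7, 3, 13, 0, 6, 2, 9, 5, 10, 8, 1, 11]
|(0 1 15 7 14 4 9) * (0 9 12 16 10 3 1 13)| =18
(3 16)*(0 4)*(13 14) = (0 4)(3 16)(13 14) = [4, 1, 2, 16, 0, 5, 6, 7, 8, 9, 10, 11, 12, 14, 13, 15, 3]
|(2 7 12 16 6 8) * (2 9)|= 7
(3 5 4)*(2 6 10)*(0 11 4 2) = (0 11 4 3 5 2 6 10) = [11, 1, 6, 5, 3, 2, 10, 7, 8, 9, 0, 4]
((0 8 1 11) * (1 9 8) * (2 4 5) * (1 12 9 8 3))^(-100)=(0 9 1)(2 5 4)(3 11 12)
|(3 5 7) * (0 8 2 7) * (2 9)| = |(0 8 9 2 7 3 5)| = 7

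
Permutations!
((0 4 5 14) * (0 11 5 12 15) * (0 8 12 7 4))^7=((4 7)(5 14 11)(8 12 15))^7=(4 7)(5 14 11)(8 12 15)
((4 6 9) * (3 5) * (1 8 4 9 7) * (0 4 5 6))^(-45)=((9)(0 4)(1 8 5 3 6 7))^(-45)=(9)(0 4)(1 3)(5 7)(6 8)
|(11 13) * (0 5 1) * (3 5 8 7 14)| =14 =|(0 8 7 14 3 5 1)(11 13)|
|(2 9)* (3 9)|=3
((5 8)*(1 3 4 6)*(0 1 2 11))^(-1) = (0 11 2 6 4 3 1)(5 8)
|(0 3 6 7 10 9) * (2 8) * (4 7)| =|(0 3 6 4 7 10 9)(2 8)| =14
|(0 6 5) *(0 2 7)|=|(0 6 5 2 7)|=5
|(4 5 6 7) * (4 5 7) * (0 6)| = 5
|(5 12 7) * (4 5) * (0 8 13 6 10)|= |(0 8 13 6 10)(4 5 12 7)|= 20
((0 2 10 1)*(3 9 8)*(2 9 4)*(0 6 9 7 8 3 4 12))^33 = ((0 7 8 4 2 10 1 6 9 3 12))^33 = (12)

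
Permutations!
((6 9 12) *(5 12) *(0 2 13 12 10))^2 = ((0 2 13 12 6 9 5 10))^2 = (0 13 6 5)(2 12 9 10)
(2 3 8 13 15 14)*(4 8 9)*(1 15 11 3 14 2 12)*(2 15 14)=(15)(1 14 12)(3 9 4 8 13 11)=[0, 14, 2, 9, 8, 5, 6, 7, 13, 4, 10, 3, 1, 11, 12, 15]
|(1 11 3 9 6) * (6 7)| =6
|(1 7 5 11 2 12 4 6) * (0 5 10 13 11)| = |(0 5)(1 7 10 13 11 2 12 4 6)| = 18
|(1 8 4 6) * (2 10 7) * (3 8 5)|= 6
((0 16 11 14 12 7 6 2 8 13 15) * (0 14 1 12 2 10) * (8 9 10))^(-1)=(0 10 9 2 14 15 13 8 6 7 12 1 11 16)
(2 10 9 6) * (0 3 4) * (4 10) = (0 3 10 9 6 2 4) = [3, 1, 4, 10, 0, 5, 2, 7, 8, 6, 9]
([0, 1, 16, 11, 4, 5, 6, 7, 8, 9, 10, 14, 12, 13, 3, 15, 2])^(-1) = [0, 1, 16, 14, 4, 5, 6, 7, 8, 9, 10, 3, 12, 13, 11, 15, 2]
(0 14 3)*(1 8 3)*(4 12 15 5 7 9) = (0 14 1 8 3)(4 12 15 5 7 9) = [14, 8, 2, 0, 12, 7, 6, 9, 3, 4, 10, 11, 15, 13, 1, 5]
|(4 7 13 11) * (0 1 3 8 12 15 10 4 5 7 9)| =36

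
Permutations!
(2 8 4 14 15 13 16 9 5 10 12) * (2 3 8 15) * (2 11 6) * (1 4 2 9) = (1 4 14 11 6 9 5 10 12 3 8 2 15 13 16) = [0, 4, 15, 8, 14, 10, 9, 7, 2, 5, 12, 6, 3, 16, 11, 13, 1]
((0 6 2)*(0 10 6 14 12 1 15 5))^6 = (15)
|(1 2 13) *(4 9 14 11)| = 12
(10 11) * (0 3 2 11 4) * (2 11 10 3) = [2, 1, 10, 11, 0, 5, 6, 7, 8, 9, 4, 3] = (0 2 10 4)(3 11)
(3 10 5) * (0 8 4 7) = (0 8 4 7)(3 10 5) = [8, 1, 2, 10, 7, 3, 6, 0, 4, 9, 5]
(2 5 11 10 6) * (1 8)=[0, 8, 5, 3, 4, 11, 2, 7, 1, 9, 6, 10]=(1 8)(2 5 11 10 6)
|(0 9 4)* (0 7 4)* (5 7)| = 6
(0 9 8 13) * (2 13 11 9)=(0 2 13)(8 11 9)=[2, 1, 13, 3, 4, 5, 6, 7, 11, 8, 10, 9, 12, 0]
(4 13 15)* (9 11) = (4 13 15)(9 11) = [0, 1, 2, 3, 13, 5, 6, 7, 8, 11, 10, 9, 12, 15, 14, 4]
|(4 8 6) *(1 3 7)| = |(1 3 7)(4 8 6)| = 3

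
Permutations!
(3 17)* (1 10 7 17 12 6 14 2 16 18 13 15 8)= (1 10 7 17 3 12 6 14 2 16 18 13 15 8)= [0, 10, 16, 12, 4, 5, 14, 17, 1, 9, 7, 11, 6, 15, 2, 8, 18, 3, 13]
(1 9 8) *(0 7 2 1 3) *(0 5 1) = (0 7 2)(1 9 8 3 5) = [7, 9, 0, 5, 4, 1, 6, 2, 3, 8]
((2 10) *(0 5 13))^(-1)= ((0 5 13)(2 10))^(-1)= (0 13 5)(2 10)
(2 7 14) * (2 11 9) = (2 7 14 11 9) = [0, 1, 7, 3, 4, 5, 6, 14, 8, 2, 10, 9, 12, 13, 11]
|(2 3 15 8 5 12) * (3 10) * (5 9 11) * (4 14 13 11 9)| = 11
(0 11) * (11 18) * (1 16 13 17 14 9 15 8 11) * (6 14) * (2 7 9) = (0 18 1 16 13 17 6 14 2 7 9 15 8 11) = [18, 16, 7, 3, 4, 5, 14, 9, 11, 15, 10, 0, 12, 17, 2, 8, 13, 6, 1]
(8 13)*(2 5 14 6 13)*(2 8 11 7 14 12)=[0, 1, 5, 3, 4, 12, 13, 14, 8, 9, 10, 7, 2, 11, 6]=(2 5 12)(6 13 11 7 14)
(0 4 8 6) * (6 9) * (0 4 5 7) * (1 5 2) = (0 2 1 5 7)(4 8 9 6) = [2, 5, 1, 3, 8, 7, 4, 0, 9, 6]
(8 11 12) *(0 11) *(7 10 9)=(0 11 12 8)(7 10 9)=[11, 1, 2, 3, 4, 5, 6, 10, 0, 7, 9, 12, 8]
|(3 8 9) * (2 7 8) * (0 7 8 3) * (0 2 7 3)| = |(0 3 7)(2 8 9)| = 3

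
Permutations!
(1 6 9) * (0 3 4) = [3, 6, 2, 4, 0, 5, 9, 7, 8, 1] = (0 3 4)(1 6 9)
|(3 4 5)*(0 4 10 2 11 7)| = |(0 4 5 3 10 2 11 7)| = 8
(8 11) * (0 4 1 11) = (0 4 1 11 8) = [4, 11, 2, 3, 1, 5, 6, 7, 0, 9, 10, 8]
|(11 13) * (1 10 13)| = |(1 10 13 11)| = 4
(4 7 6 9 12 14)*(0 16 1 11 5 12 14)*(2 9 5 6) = (0 16 1 11 6 5 12)(2 9 14 4 7) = [16, 11, 9, 3, 7, 12, 5, 2, 8, 14, 10, 6, 0, 13, 4, 15, 1]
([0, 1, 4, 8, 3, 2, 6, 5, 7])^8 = [0, 1, 3, 7, 8, 4, 6, 2, 5]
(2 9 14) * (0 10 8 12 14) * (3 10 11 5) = (0 11 5 3 10 8 12 14 2 9) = [11, 1, 9, 10, 4, 3, 6, 7, 12, 0, 8, 5, 14, 13, 2]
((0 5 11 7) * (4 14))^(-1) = ((0 5 11 7)(4 14))^(-1) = (0 7 11 5)(4 14)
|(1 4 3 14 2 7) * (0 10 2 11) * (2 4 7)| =|(0 10 4 3 14 11)(1 7)| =6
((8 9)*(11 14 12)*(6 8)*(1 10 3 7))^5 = ((1 10 3 7)(6 8 9)(11 14 12))^5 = (1 10 3 7)(6 9 8)(11 12 14)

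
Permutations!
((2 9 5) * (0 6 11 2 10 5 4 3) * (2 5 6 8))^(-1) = ((0 8 2 9 4 3)(5 10 6 11))^(-1) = (0 3 4 9 2 8)(5 11 6 10)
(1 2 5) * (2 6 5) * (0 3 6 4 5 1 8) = (0 3 6 1 4 5 8) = [3, 4, 2, 6, 5, 8, 1, 7, 0]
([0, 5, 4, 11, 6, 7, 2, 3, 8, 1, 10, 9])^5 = [0, 9, 6, 7, 2, 1, 4, 5, 8, 11, 10, 3]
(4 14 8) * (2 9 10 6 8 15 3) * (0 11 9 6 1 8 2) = (0 11 9 10 1 8 4 14 15 3)(2 6) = [11, 8, 6, 0, 14, 5, 2, 7, 4, 10, 1, 9, 12, 13, 15, 3]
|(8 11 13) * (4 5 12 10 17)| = 15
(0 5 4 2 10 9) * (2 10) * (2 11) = (0 5 4 10 9)(2 11) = [5, 1, 11, 3, 10, 4, 6, 7, 8, 0, 9, 2]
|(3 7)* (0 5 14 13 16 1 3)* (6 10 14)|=|(0 5 6 10 14 13 16 1 3 7)|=10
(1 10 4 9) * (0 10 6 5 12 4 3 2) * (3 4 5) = (0 10 4 9 1 6 3 2)(5 12) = [10, 6, 0, 2, 9, 12, 3, 7, 8, 1, 4, 11, 5]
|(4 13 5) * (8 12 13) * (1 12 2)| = |(1 12 13 5 4 8 2)| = 7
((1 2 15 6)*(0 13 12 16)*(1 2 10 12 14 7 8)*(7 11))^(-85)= (0 8)(1 13)(2 6 15)(7 16)(10 14)(11 12)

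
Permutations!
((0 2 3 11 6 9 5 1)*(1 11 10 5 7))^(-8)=((0 2 3 10 5 11 6 9 7 1))^(-8)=(0 3 5 6 7)(1 2 10 11 9)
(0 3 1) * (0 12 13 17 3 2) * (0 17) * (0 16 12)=[2, 0, 17, 1, 4, 5, 6, 7, 8, 9, 10, 11, 13, 16, 14, 15, 12, 3]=(0 2 17 3 1)(12 13 16)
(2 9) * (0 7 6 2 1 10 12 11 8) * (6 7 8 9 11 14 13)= (0 8)(1 10 12 14 13 6 2 11 9)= [8, 10, 11, 3, 4, 5, 2, 7, 0, 1, 12, 9, 14, 6, 13]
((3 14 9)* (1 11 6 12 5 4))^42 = ((1 11 6 12 5 4)(3 14 9))^42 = (14)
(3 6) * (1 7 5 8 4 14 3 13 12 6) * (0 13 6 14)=[13, 7, 2, 1, 0, 8, 6, 5, 4, 9, 10, 11, 14, 12, 3]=(0 13 12 14 3 1 7 5 8 4)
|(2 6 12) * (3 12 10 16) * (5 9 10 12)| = |(2 6 12)(3 5 9 10 16)| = 15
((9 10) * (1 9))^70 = (1 9 10) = ((1 9 10))^70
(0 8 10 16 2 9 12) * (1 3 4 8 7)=(0 7 1 3 4 8 10 16 2 9 12)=[7, 3, 9, 4, 8, 5, 6, 1, 10, 12, 16, 11, 0, 13, 14, 15, 2]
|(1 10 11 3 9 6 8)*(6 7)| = 8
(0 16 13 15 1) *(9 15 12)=(0 16 13 12 9 15 1)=[16, 0, 2, 3, 4, 5, 6, 7, 8, 15, 10, 11, 9, 12, 14, 1, 13]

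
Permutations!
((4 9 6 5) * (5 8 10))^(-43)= (4 5 10 8 6 9)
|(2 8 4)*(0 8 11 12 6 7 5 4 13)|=21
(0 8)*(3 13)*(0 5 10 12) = (0 8 5 10 12)(3 13) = [8, 1, 2, 13, 4, 10, 6, 7, 5, 9, 12, 11, 0, 3]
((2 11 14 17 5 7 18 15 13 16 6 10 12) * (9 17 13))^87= (2 12 10 6 16 13 14 11)(5 15)(7 9)(17 18)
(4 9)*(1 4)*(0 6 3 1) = (0 6 3 1 4 9) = [6, 4, 2, 1, 9, 5, 3, 7, 8, 0]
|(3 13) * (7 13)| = |(3 7 13)| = 3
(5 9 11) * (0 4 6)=(0 4 6)(5 9 11)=[4, 1, 2, 3, 6, 9, 0, 7, 8, 11, 10, 5]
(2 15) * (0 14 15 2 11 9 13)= (0 14 15 11 9 13)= [14, 1, 2, 3, 4, 5, 6, 7, 8, 13, 10, 9, 12, 0, 15, 11]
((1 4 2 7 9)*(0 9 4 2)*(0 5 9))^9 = ((1 2 7 4 5 9))^9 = (1 4)(2 5)(7 9)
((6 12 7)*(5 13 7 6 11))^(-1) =((5 13 7 11)(6 12))^(-1) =(5 11 7 13)(6 12)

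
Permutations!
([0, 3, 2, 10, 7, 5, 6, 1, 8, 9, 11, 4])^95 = [0, 7, 2, 1, 11, 5, 6, 4, 8, 9, 3, 10]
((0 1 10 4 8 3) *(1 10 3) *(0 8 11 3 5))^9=((0 10 4 11 3 8 1 5))^9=(0 10 4 11 3 8 1 5)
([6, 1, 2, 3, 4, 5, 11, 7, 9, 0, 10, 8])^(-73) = [11, 1, 2, 3, 4, 5, 8, 7, 0, 6, 10, 9]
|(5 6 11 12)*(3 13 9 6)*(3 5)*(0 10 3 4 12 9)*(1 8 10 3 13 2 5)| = |(0 3 2 5 1 8 10 13)(4 12)(6 11 9)| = 24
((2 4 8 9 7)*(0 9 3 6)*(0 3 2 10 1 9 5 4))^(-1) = (0 2 8 4 5)(1 10 7 9)(3 6)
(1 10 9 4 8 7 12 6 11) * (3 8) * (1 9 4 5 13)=[0, 10, 2, 8, 3, 13, 11, 12, 7, 5, 4, 9, 6, 1]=(1 10 4 3 8 7 12 6 11 9 5 13)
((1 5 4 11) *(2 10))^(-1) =(1 11 4 5)(2 10) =((1 5 4 11)(2 10))^(-1)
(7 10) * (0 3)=[3, 1, 2, 0, 4, 5, 6, 10, 8, 9, 7]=(0 3)(7 10)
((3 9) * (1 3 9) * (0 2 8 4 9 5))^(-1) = (0 5 9 4 8 2)(1 3)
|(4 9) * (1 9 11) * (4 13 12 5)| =|(1 9 13 12 5 4 11)| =7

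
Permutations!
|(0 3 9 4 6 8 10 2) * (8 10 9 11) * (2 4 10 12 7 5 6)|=|(0 3 11 8 9 10 4 2)(5 6 12 7)|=8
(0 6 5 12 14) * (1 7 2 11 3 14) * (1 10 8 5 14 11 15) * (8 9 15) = [6, 7, 8, 11, 4, 12, 14, 2, 5, 15, 9, 3, 10, 13, 0, 1] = (0 6 14)(1 7 2 8 5 12 10 9 15)(3 11)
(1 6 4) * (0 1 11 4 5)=(0 1 6 5)(4 11)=[1, 6, 2, 3, 11, 0, 5, 7, 8, 9, 10, 4]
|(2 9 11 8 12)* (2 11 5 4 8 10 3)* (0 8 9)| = 21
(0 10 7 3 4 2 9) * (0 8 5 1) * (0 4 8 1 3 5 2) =(0 10 7 5 3 8 2 9 1 4) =[10, 4, 9, 8, 0, 3, 6, 5, 2, 1, 7]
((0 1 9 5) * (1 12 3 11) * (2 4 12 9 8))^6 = ((0 9 5)(1 8 2 4 12 3 11))^6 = (1 11 3 12 4 2 8)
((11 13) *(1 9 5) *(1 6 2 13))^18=((1 9 5 6 2 13 11))^18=(1 2 9 13 5 11 6)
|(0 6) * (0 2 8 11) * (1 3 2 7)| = |(0 6 7 1 3 2 8 11)| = 8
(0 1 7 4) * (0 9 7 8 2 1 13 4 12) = [13, 8, 1, 3, 9, 5, 6, 12, 2, 7, 10, 11, 0, 4] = (0 13 4 9 7 12)(1 8 2)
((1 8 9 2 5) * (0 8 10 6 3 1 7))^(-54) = ((0 8 9 2 5 7)(1 10 6 3))^(-54) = (1 6)(3 10)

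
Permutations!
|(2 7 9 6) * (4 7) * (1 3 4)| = 7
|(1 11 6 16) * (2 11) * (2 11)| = 4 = |(1 11 6 16)|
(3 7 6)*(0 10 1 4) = (0 10 1 4)(3 7 6) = [10, 4, 2, 7, 0, 5, 3, 6, 8, 9, 1]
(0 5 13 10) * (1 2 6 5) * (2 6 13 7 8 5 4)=(0 1 6 4 2 13 10)(5 7 8)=[1, 6, 13, 3, 2, 7, 4, 8, 5, 9, 0, 11, 12, 10]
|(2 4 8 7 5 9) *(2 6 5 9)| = |(2 4 8 7 9 6 5)| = 7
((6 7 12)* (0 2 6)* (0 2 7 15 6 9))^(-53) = (0 12 9 7 2)(6 15)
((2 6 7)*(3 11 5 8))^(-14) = ((2 6 7)(3 11 5 8))^(-14) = (2 6 7)(3 5)(8 11)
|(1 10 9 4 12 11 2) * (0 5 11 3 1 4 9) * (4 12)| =|(0 5 11 2 12 3 1 10)| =8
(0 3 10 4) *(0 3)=(3 10 4)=[0, 1, 2, 10, 3, 5, 6, 7, 8, 9, 4]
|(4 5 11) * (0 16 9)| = |(0 16 9)(4 5 11)| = 3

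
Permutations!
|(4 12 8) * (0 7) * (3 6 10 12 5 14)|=8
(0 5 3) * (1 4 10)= [5, 4, 2, 0, 10, 3, 6, 7, 8, 9, 1]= (0 5 3)(1 4 10)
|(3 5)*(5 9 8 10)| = 5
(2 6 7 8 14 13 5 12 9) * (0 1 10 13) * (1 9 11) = (0 9 2 6 7 8 14)(1 10 13 5 12 11) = [9, 10, 6, 3, 4, 12, 7, 8, 14, 2, 13, 1, 11, 5, 0]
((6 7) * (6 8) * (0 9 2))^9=(9)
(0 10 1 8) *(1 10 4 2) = [4, 8, 1, 3, 2, 5, 6, 7, 0, 9, 10] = (10)(0 4 2 1 8)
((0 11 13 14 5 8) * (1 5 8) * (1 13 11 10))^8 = ((0 10 1 5 13 14 8))^8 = (0 10 1 5 13 14 8)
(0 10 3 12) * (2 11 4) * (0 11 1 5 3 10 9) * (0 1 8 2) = (0 9 1 5 3 12 11 4)(2 8) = [9, 5, 8, 12, 0, 3, 6, 7, 2, 1, 10, 4, 11]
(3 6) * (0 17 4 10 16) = [17, 1, 2, 6, 10, 5, 3, 7, 8, 9, 16, 11, 12, 13, 14, 15, 0, 4] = (0 17 4 10 16)(3 6)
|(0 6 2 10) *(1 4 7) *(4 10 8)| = 8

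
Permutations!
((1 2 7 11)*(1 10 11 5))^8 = (11)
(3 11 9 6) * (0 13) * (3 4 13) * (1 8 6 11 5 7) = [3, 8, 2, 5, 13, 7, 4, 1, 6, 11, 10, 9, 12, 0] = (0 3 5 7 1 8 6 4 13)(9 11)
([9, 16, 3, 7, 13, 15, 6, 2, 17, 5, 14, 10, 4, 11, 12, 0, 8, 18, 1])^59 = [15, 18, 7, 2, 12, 9, 6, 3, 16, 0, 11, 13, 14, 4, 10, 5, 1, 8, 17]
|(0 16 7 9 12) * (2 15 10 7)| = 8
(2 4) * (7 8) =[0, 1, 4, 3, 2, 5, 6, 8, 7] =(2 4)(7 8)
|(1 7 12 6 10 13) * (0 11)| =|(0 11)(1 7 12 6 10 13)| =6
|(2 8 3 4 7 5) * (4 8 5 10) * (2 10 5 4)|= 10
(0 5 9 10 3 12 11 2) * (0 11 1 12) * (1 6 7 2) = (0 5 9 10 3)(1 12 6 7 2 11) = [5, 12, 11, 0, 4, 9, 7, 2, 8, 10, 3, 1, 6]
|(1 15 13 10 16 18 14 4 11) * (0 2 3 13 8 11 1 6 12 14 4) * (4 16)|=|(0 2 3 13 10 4 1 15 8 11 6 12 14)(16 18)|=26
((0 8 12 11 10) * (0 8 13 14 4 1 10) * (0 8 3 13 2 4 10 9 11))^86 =(0 8 9 4)(1 2 12 11)(3 14)(10 13) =((0 2 4 1 9 11 8 12)(3 13 14 10))^86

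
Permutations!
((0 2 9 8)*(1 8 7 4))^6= ((0 2 9 7 4 1 8))^6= (0 8 1 4 7 9 2)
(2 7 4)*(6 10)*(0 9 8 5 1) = (0 9 8 5 1)(2 7 4)(6 10) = [9, 0, 7, 3, 2, 1, 10, 4, 5, 8, 6]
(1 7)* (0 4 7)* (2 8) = (0 4 7 1)(2 8) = [4, 0, 8, 3, 7, 5, 6, 1, 2]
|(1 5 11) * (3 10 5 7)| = 6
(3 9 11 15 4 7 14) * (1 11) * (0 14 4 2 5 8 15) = (0 14 3 9 1 11)(2 5 8 15)(4 7) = [14, 11, 5, 9, 7, 8, 6, 4, 15, 1, 10, 0, 12, 13, 3, 2]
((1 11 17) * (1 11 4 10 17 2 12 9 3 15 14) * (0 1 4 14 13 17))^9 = (0 10 4 14 1)(2 12 9 3 15 13 17 11)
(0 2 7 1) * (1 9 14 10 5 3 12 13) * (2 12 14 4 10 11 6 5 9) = (0 12 13 1)(2 7)(3 14 11 6 5)(4 10 9) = [12, 0, 7, 14, 10, 3, 5, 2, 8, 4, 9, 6, 13, 1, 11]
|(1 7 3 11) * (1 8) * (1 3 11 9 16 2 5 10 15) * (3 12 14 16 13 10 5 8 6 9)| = 40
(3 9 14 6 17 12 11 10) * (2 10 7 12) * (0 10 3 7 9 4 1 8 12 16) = (0 10 7 16)(1 8 12 11 9 14 6 17 2 3 4) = [10, 8, 3, 4, 1, 5, 17, 16, 12, 14, 7, 9, 11, 13, 6, 15, 0, 2]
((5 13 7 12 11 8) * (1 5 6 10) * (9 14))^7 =(1 6 11 7 5 10 8 12 13)(9 14) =((1 5 13 7 12 11 8 6 10)(9 14))^7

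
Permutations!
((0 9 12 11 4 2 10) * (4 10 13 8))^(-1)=(0 10 11 12 9)(2 4 8 13)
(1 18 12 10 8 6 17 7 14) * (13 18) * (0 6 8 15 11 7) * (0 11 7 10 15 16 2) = [6, 13, 0, 3, 4, 5, 17, 14, 8, 9, 16, 10, 15, 18, 1, 7, 2, 11, 12] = (0 6 17 11 10 16 2)(1 13 18 12 15 7 14)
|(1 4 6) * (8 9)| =|(1 4 6)(8 9)| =6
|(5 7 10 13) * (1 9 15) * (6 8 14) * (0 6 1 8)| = 20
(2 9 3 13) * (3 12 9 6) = [0, 1, 6, 13, 4, 5, 3, 7, 8, 12, 10, 11, 9, 2] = (2 6 3 13)(9 12)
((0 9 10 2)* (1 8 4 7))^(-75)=(0 9 10 2)(1 8 4 7)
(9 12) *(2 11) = (2 11)(9 12) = [0, 1, 11, 3, 4, 5, 6, 7, 8, 12, 10, 2, 9]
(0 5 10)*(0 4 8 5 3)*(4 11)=[3, 1, 2, 0, 8, 10, 6, 7, 5, 9, 11, 4]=(0 3)(4 8 5 10 11)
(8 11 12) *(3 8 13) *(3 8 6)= (3 6)(8 11 12 13)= [0, 1, 2, 6, 4, 5, 3, 7, 11, 9, 10, 12, 13, 8]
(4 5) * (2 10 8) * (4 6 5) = [0, 1, 10, 3, 4, 6, 5, 7, 2, 9, 8] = (2 10 8)(5 6)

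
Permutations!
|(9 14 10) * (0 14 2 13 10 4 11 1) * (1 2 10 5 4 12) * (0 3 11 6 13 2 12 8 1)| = |(0 14 8 1 3 11 12)(4 6 13 5)(9 10)| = 28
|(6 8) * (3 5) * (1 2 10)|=6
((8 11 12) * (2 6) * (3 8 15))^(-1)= (2 6)(3 15 12 11 8)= ((2 6)(3 8 11 12 15))^(-1)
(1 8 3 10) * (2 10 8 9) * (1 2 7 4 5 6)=(1 9 7 4 5 6)(2 10)(3 8)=[0, 9, 10, 8, 5, 6, 1, 4, 3, 7, 2]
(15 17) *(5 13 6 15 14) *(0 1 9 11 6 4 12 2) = (0 1 9 11 6 15 17 14 5 13 4 12 2) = [1, 9, 0, 3, 12, 13, 15, 7, 8, 11, 10, 6, 2, 4, 5, 17, 16, 14]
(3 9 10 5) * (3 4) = [0, 1, 2, 9, 3, 4, 6, 7, 8, 10, 5] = (3 9 10 5 4)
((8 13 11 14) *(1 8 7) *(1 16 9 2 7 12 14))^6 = ((1 8 13 11)(2 7 16 9)(12 14))^6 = (1 13)(2 16)(7 9)(8 11)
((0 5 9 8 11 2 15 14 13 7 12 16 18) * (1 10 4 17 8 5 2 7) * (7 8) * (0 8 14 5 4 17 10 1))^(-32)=((0 2 15 5 9 4 10 17 7 12 16 18 8 11 14 13))^(-32)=(18)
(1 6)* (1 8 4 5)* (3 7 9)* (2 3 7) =(1 6 8 4 5)(2 3)(7 9) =[0, 6, 3, 2, 5, 1, 8, 9, 4, 7]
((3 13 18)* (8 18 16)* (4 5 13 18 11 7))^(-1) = ((3 18)(4 5 13 16 8 11 7))^(-1) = (3 18)(4 7 11 8 16 13 5)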